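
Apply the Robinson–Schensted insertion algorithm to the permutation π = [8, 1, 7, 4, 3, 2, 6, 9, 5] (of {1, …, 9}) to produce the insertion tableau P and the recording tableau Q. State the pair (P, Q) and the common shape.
P = [1, 2, 5, 9] / [3, 6] / [4] / [7] / [8];  Q = [1, 3, 7, 8] / [2, 9] / [4] / [5] / [6];  common shape = (4, 2, 1, 1, 1)

Row-insert the values π_1, π_2, … into P one at a time, bumping the leftmost entry strictly greater than the inserted value down to the next row. The recording tableau Q records, in position (i, j), the step at which that cell was added to P.
  Insert 8 (step 1): P = [8];  Q = [1]
  Insert 1 (step 2): P = [1] / [8];  Q = [1] / [2]
  Insert 7 (step 3): P = [1, 7] / [8];  Q = [1, 3] / [2]
  Insert 4 (step 4): P = [1, 4] / [7] / [8];  Q = [1, 3] / [2] / [4]
  Insert 3 (step 5): P = [1, 3] / [4] / [7] / [8];  Q = [1, 3] / [2] / [4] / [5]
  Insert 2 (step 6): P = [1, 2] / [3] / [4] / [7] / [8];  Q = [1, 3] / [2] / [4] / [5] / [6]
  Insert 6 (step 7): P = [1, 2, 6] / [3] / [4] / [7] / [8];  Q = [1, 3, 7] / [2] / [4] / [5] / [6]
  Insert 9 (step 8): P = [1, 2, 6, 9] / [3] / [4] / [7] / [8];  Q = [1, 3, 7, 8] / [2] / [4] / [5] / [6]
  Insert 5 (step 9): P = [1, 2, 5, 9] / [3, 6] / [4] / [7] / [8];  Q = [1, 3, 7, 8] / [2, 9] / [4] / [5] / [6]
Final shape: (4, 2, 1, 1, 1).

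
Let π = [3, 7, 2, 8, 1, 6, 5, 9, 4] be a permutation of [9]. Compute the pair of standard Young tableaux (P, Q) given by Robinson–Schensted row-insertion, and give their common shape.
P = [1, 4, 8, 9] / [2, 5] / [3, 6] / [7];  Q = [1, 2, 4, 8] / [3, 6] / [5, 7] / [9];  common shape = (4, 2, 2, 1)

Row-insert the values π_1, π_2, … into P one at a time, bumping the leftmost entry strictly greater than the inserted value down to the next row. The recording tableau Q records, in position (i, j), the step at which that cell was added to P.
  Insert 3 (step 1): P = [3];  Q = [1]
  Insert 7 (step 2): P = [3, 7];  Q = [1, 2]
  Insert 2 (step 3): P = [2, 7] / [3];  Q = [1, 2] / [3]
  Insert 8 (step 4): P = [2, 7, 8] / [3];  Q = [1, 2, 4] / [3]
  Insert 1 (step 5): P = [1, 7, 8] / [2] / [3];  Q = [1, 2, 4] / [3] / [5]
  Insert 6 (step 6): P = [1, 6, 8] / [2, 7] / [3];  Q = [1, 2, 4] / [3, 6] / [5]
  Insert 5 (step 7): P = [1, 5, 8] / [2, 6] / [3, 7];  Q = [1, 2, 4] / [3, 6] / [5, 7]
  Insert 9 (step 8): P = [1, 5, 8, 9] / [2, 6] / [3, 7];  Q = [1, 2, 4, 8] / [3, 6] / [5, 7]
  Insert 4 (step 9): P = [1, 4, 8, 9] / [2, 5] / [3, 6] / [7];  Q = [1, 2, 4, 8] / [3, 6] / [5, 7] / [9]
Final shape: (4, 2, 2, 1).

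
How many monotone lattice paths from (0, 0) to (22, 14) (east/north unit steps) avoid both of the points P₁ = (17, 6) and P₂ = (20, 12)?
Number of paths = 2362498659

Inclusion–exclusion. Total paths: C(36, 22) = 3796297200. Through P₁: C(23, 17)·C(13, 5) = 129918789. Through P₂: C(32, 20)·C(4, 2) = 1354757040. Since P₁ is strictly southwest of P₂, a monotone path through both must visit P₁ then P₂; paths through both = C(23, 17)·C(9, 3)·C(4, 2) = 50877288. Avoid both = 3796297200 − 129918789 − 1354757040 + 50877288 = 2362498659.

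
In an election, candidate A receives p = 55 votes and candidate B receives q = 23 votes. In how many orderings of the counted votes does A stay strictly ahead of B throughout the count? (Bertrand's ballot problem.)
Strict-lead orderings = 14154380958968015360

Total orderings of the 78 votes with 55 for A: C(78, 55) = 34501303587484537440. By the Bertrand ballot formula (Cycle Lemma / reflection principle), the number of orderings in which A is strictly ahead of B throughout is (p − q)/(p + q) · C(p + q, p) = (55 − 23)/(55 + 23) · 34501303587484537440 = 14154380958968015360.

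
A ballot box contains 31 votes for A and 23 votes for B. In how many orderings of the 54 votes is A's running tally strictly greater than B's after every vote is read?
Strict-lead orderings = 160878516023680

Total orderings of the 54 votes with 31 for A: C(54, 31) = 1085929983159840. By the Bertrand ballot formula (Cycle Lemma / reflection principle), the number of orderings in which A is strictly ahead of B throughout is (p − q)/(p + q) · C(p + q, p) = (31 − 23)/(31 + 23) · 1085929983159840 = 160878516023680.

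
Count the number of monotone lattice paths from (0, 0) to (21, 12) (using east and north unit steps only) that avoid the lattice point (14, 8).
Number of paths = 249293220

Total paths from (0, 0) to (21, 12): C(33, 21) = 354817320. Paths through (14, 8): (paths (0, 0) → (14, 8)) × (paths (14, 8) → (21, 12)) = C(22, 14) · C(11, 7) = 319770 · 330 = 105524100. Avoidance count = 354817320 − 105524100 = 249293220.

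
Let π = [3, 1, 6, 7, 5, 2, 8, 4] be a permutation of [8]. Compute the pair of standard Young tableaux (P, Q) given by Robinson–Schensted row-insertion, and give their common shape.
P = [1, 2, 4, 8] / [3, 5, 7] / [6];  Q = [1, 3, 4, 7] / [2, 5, 8] / [6];  common shape = (4, 3, 1)

Row-insert the values π_1, π_2, … into P one at a time, bumping the leftmost entry strictly greater than the inserted value down to the next row. The recording tableau Q records, in position (i, j), the step at which that cell was added to P.
  Insert 3 (step 1): P = [3];  Q = [1]
  Insert 1 (step 2): P = [1] / [3];  Q = [1] / [2]
  Insert 6 (step 3): P = [1, 6] / [3];  Q = [1, 3] / [2]
  Insert 7 (step 4): P = [1, 6, 7] / [3];  Q = [1, 3, 4] / [2]
  Insert 5 (step 5): P = [1, 5, 7] / [3, 6];  Q = [1, 3, 4] / [2, 5]
  Insert 2 (step 6): P = [1, 2, 7] / [3, 5] / [6];  Q = [1, 3, 4] / [2, 5] / [6]
  Insert 8 (step 7): P = [1, 2, 7, 8] / [3, 5] / [6];  Q = [1, 3, 4, 7] / [2, 5] / [6]
  Insert 4 (step 8): P = [1, 2, 4, 8] / [3, 5, 7] / [6];  Q = [1, 3, 4, 7] / [2, 5, 8] / [6]
Final shape: (4, 3, 1).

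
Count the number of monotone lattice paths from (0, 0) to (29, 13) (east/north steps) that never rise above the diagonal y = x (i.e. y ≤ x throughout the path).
Number of paths = 14460614392

By the reflection principle (André's argument), the number of monotone paths to (29, 13) with n ≤ m that never go above y = x is C(42, 29) − C(42, 30) = 25518731280 − 11058116888 = 14460614392.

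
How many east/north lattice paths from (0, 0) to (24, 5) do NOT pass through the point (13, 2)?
Number of paths = 80535

Total paths from (0, 0) to (24, 5): C(29, 24) = 118755. Paths through (13, 2): (paths (0, 0) → (13, 2)) × (paths (13, 2) → (24, 5)) = C(15, 13) · C(14, 11) = 105 · 364 = 38220. Avoidance count = 118755 − 38220 = 80535.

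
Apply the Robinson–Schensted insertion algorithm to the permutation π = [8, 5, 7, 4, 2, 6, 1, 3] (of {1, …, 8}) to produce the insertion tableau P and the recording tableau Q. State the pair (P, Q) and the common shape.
P = [1, 3] / [2, 6] / [4, 7] / [5] / [8];  Q = [1, 3] / [2, 6] / [4, 8] / [5] / [7];  common shape = (2, 2, 2, 1, 1)

Row-insert the values π_1, π_2, … into P one at a time, bumping the leftmost entry strictly greater than the inserted value down to the next row. The recording tableau Q records, in position (i, j), the step at which that cell was added to P.
  Insert 8 (step 1): P = [8];  Q = [1]
  Insert 5 (step 2): P = [5] / [8];  Q = [1] / [2]
  Insert 7 (step 3): P = [5, 7] / [8];  Q = [1, 3] / [2]
  Insert 4 (step 4): P = [4, 7] / [5] / [8];  Q = [1, 3] / [2] / [4]
  Insert 2 (step 5): P = [2, 7] / [4] / [5] / [8];  Q = [1, 3] / [2] / [4] / [5]
  Insert 6 (step 6): P = [2, 6] / [4, 7] / [5] / [8];  Q = [1, 3] / [2, 6] / [4] / [5]
  Insert 1 (step 7): P = [1, 6] / [2, 7] / [4] / [5] / [8];  Q = [1, 3] / [2, 6] / [4] / [5] / [7]
  Insert 3 (step 8): P = [1, 3] / [2, 6] / [4, 7] / [5] / [8];  Q = [1, 3] / [2, 6] / [4, 8] / [5] / [7]
Final shape: (2, 2, 2, 1, 1).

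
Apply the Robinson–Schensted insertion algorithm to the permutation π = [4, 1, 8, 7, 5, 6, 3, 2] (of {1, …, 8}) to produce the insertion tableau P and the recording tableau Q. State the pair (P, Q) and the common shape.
P = [1, 2, 6] / [3, 5] / [4] / [7] / [8];  Q = [1, 3, 6] / [2, 4] / [5] / [7] / [8];  common shape = (3, 2, 1, 1, 1)

Row-insert the values π_1, π_2, … into P one at a time, bumping the leftmost entry strictly greater than the inserted value down to the next row. The recording tableau Q records, in position (i, j), the step at which that cell was added to P.
  Insert 4 (step 1): P = [4];  Q = [1]
  Insert 1 (step 2): P = [1] / [4];  Q = [1] / [2]
  Insert 8 (step 3): P = [1, 8] / [4];  Q = [1, 3] / [2]
  Insert 7 (step 4): P = [1, 7] / [4, 8];  Q = [1, 3] / [2, 4]
  Insert 5 (step 5): P = [1, 5] / [4, 7] / [8];  Q = [1, 3] / [2, 4] / [5]
  Insert 6 (step 6): P = [1, 5, 6] / [4, 7] / [8];  Q = [1, 3, 6] / [2, 4] / [5]
  Insert 3 (step 7): P = [1, 3, 6] / [4, 5] / [7] / [8];  Q = [1, 3, 6] / [2, 4] / [5] / [7]
  Insert 2 (step 8): P = [1, 2, 6] / [3, 5] / [4] / [7] / [8];  Q = [1, 3, 6] / [2, 4] / [5] / [7] / [8]
Final shape: (3, 2, 1, 1, 1).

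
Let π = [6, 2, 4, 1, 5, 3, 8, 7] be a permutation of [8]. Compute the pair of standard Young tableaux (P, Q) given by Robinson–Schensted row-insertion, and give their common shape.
P = [1, 3, 5, 7] / [2, 4, 8] / [6];  Q = [1, 3, 5, 7] / [2, 6, 8] / [4];  common shape = (4, 3, 1)

Row-insert the values π_1, π_2, … into P one at a time, bumping the leftmost entry strictly greater than the inserted value down to the next row. The recording tableau Q records, in position (i, j), the step at which that cell was added to P.
  Insert 6 (step 1): P = [6];  Q = [1]
  Insert 2 (step 2): P = [2] / [6];  Q = [1] / [2]
  Insert 4 (step 3): P = [2, 4] / [6];  Q = [1, 3] / [2]
  Insert 1 (step 4): P = [1, 4] / [2] / [6];  Q = [1, 3] / [2] / [4]
  Insert 5 (step 5): P = [1, 4, 5] / [2] / [6];  Q = [1, 3, 5] / [2] / [4]
  Insert 3 (step 6): P = [1, 3, 5] / [2, 4] / [6];  Q = [1, 3, 5] / [2, 6] / [4]
  Insert 8 (step 7): P = [1, 3, 5, 8] / [2, 4] / [6];  Q = [1, 3, 5, 7] / [2, 6] / [4]
  Insert 7 (step 8): P = [1, 3, 5, 7] / [2, 4, 8] / [6];  Q = [1, 3, 5, 7] / [2, 6, 8] / [4]
Final shape: (4, 3, 1).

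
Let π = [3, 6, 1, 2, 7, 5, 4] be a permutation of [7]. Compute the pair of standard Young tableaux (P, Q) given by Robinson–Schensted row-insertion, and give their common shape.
P = [1, 2, 4] / [3, 5, 7] / [6];  Q = [1, 2, 5] / [3, 4, 6] / [7];  common shape = (3, 3, 1)

Row-insert the values π_1, π_2, … into P one at a time, bumping the leftmost entry strictly greater than the inserted value down to the next row. The recording tableau Q records, in position (i, j), the step at which that cell was added to P.
  Insert 3 (step 1): P = [3];  Q = [1]
  Insert 6 (step 2): P = [3, 6];  Q = [1, 2]
  Insert 1 (step 3): P = [1, 6] / [3];  Q = [1, 2] / [3]
  Insert 2 (step 4): P = [1, 2] / [3, 6];  Q = [1, 2] / [3, 4]
  Insert 7 (step 5): P = [1, 2, 7] / [3, 6];  Q = [1, 2, 5] / [3, 4]
  Insert 5 (step 6): P = [1, 2, 5] / [3, 6, 7];  Q = [1, 2, 5] / [3, 4, 6]
  Insert 4 (step 7): P = [1, 2, 4] / [3, 5, 7] / [6];  Q = [1, 2, 5] / [3, 4, 6] / [7]
Final shape: (3, 3, 1).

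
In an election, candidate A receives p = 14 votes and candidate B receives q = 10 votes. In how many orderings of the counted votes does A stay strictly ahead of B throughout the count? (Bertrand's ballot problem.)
Strict-lead orderings = 326876

Total orderings of the 24 votes with 14 for A: C(24, 14) = 1961256. By the Bertrand ballot formula (Cycle Lemma / reflection principle), the number of orderings in which A is strictly ahead of B throughout is (p − q)/(p + q) · C(p + q, p) = (14 − 10)/(14 + 10) · 1961256 = 326876.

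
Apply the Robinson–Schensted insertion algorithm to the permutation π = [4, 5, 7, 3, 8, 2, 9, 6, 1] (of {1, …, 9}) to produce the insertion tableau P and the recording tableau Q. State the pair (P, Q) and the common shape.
P = [1, 5, 6, 8, 9] / [2, 7] / [3] / [4];  Q = [1, 2, 3, 5, 7] / [4, 8] / [6] / [9];  common shape = (5, 2, 1, 1)

Row-insert the values π_1, π_2, … into P one at a time, bumping the leftmost entry strictly greater than the inserted value down to the next row. The recording tableau Q records, in position (i, j), the step at which that cell was added to P.
  Insert 4 (step 1): P = [4];  Q = [1]
  Insert 5 (step 2): P = [4, 5];  Q = [1, 2]
  Insert 7 (step 3): P = [4, 5, 7];  Q = [1, 2, 3]
  Insert 3 (step 4): P = [3, 5, 7] / [4];  Q = [1, 2, 3] / [4]
  Insert 8 (step 5): P = [3, 5, 7, 8] / [4];  Q = [1, 2, 3, 5] / [4]
  Insert 2 (step 6): P = [2, 5, 7, 8] / [3] / [4];  Q = [1, 2, 3, 5] / [4] / [6]
  Insert 9 (step 7): P = [2, 5, 7, 8, 9] / [3] / [4];  Q = [1, 2, 3, 5, 7] / [4] / [6]
  Insert 6 (step 8): P = [2, 5, 6, 8, 9] / [3, 7] / [4];  Q = [1, 2, 3, 5, 7] / [4, 8] / [6]
  Insert 1 (step 9): P = [1, 5, 6, 8, 9] / [2, 7] / [3] / [4];  Q = [1, 2, 3, 5, 7] / [4, 8] / [6] / [9]
Final shape: (5, 2, 1, 1).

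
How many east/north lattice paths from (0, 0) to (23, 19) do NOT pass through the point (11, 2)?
Number of paths = 442727427870

Total paths from (0, 0) to (23, 19): C(42, 23) = 446775310800. Paths through (11, 2): (paths (0, 0) → (11, 2)) × (paths (11, 2) → (23, 19)) = C(13, 11) · C(29, 12) = 78 · 51895935 = 4047882930. Avoidance count = 446775310800 − 4047882930 = 442727427870.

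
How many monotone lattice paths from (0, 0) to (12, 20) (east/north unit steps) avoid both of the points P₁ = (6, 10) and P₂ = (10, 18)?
Number of paths = 106709876

Inclusion–exclusion. Total paths: C(32, 12) = 225792840. Through P₁: C(16, 6)·C(16, 6) = 64128064. Through P₂: C(28, 10)·C(4, 2) = 78738660. Since P₁ is strictly southwest of P₂, a monotone path through both must visit P₁ then P₂; paths through both = C(16, 6)·C(12, 4)·C(4, 2) = 23783760. Avoid both = 225792840 − 64128064 − 78738660 + 23783760 = 106709876.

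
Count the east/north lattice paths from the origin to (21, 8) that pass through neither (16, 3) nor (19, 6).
Number of paths = 3101637

Inclusion–exclusion. Total paths: C(29, 21) = 4292145. Through P₁: C(19, 16)·C(10, 5) = 244188. Through P₂: C(25, 19)·C(4, 2) = 1062600. Since P₁ is strictly southwest of P₂, a monotone path through both must visit P₁ then P₂; paths through both = C(19, 16)·C(6, 3)·C(4, 2) = 116280. Avoid both = 4292145 − 244188 − 1062600 + 116280 = 3101637.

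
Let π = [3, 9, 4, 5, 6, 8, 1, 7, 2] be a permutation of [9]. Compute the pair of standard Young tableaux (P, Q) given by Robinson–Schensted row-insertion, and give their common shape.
P = [1, 2, 5, 6, 7] / [3, 4] / [8] / [9];  Q = [1, 2, 4, 5, 6] / [3, 8] / [7] / [9];  common shape = (5, 2, 1, 1)

Row-insert the values π_1, π_2, … into P one at a time, bumping the leftmost entry strictly greater than the inserted value down to the next row. The recording tableau Q records, in position (i, j), the step at which that cell was added to P.
  Insert 3 (step 1): P = [3];  Q = [1]
  Insert 9 (step 2): P = [3, 9];  Q = [1, 2]
  Insert 4 (step 3): P = [3, 4] / [9];  Q = [1, 2] / [3]
  Insert 5 (step 4): P = [3, 4, 5] / [9];  Q = [1, 2, 4] / [3]
  Insert 6 (step 5): P = [3, 4, 5, 6] / [9];  Q = [1, 2, 4, 5] / [3]
  Insert 8 (step 6): P = [3, 4, 5, 6, 8] / [9];  Q = [1, 2, 4, 5, 6] / [3]
  Insert 1 (step 7): P = [1, 4, 5, 6, 8] / [3] / [9];  Q = [1, 2, 4, 5, 6] / [3] / [7]
  Insert 7 (step 8): P = [1, 4, 5, 6, 7] / [3, 8] / [9];  Q = [1, 2, 4, 5, 6] / [3, 8] / [7]
  Insert 2 (step 9): P = [1, 2, 5, 6, 7] / [3, 4] / [8] / [9];  Q = [1, 2, 4, 5, 6] / [3, 8] / [7] / [9]
Final shape: (5, 2, 1, 1).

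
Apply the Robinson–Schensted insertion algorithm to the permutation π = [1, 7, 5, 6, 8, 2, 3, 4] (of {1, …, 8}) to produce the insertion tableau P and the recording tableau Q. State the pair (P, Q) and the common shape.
P = [1, 2, 3, 4] / [5, 6, 8] / [7];  Q = [1, 2, 4, 5] / [3, 7, 8] / [6];  common shape = (4, 3, 1)

Row-insert the values π_1, π_2, … into P one at a time, bumping the leftmost entry strictly greater than the inserted value down to the next row. The recording tableau Q records, in position (i, j), the step at which that cell was added to P.
  Insert 1 (step 1): P = [1];  Q = [1]
  Insert 7 (step 2): P = [1, 7];  Q = [1, 2]
  Insert 5 (step 3): P = [1, 5] / [7];  Q = [1, 2] / [3]
  Insert 6 (step 4): P = [1, 5, 6] / [7];  Q = [1, 2, 4] / [3]
  Insert 8 (step 5): P = [1, 5, 6, 8] / [7];  Q = [1, 2, 4, 5] / [3]
  Insert 2 (step 6): P = [1, 2, 6, 8] / [5] / [7];  Q = [1, 2, 4, 5] / [3] / [6]
  Insert 3 (step 7): P = [1, 2, 3, 8] / [5, 6] / [7];  Q = [1, 2, 4, 5] / [3, 7] / [6]
  Insert 4 (step 8): P = [1, 2, 3, 4] / [5, 6, 8] / [7];  Q = [1, 2, 4, 5] / [3, 7, 8] / [6]
Final shape: (4, 3, 1).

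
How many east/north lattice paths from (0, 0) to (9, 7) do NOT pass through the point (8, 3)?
Number of paths = 10615

Total paths from (0, 0) to (9, 7): C(16, 9) = 11440. Paths through (8, 3): (paths (0, 0) → (8, 3)) × (paths (8, 3) → (9, 7)) = C(11, 8) · C(5, 1) = 165 · 5 = 825. Avoidance count = 11440 − 825 = 10615.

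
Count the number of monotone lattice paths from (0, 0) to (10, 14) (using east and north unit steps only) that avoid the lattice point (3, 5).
Number of paths = 1320616

Total paths from (0, 0) to (10, 14): C(24, 10) = 1961256. Paths through (3, 5): (paths (0, 0) → (3, 5)) × (paths (3, 5) → (10, 14)) = C(8, 3) · C(16, 7) = 56 · 11440 = 640640. Avoidance count = 1961256 − 640640 = 1320616.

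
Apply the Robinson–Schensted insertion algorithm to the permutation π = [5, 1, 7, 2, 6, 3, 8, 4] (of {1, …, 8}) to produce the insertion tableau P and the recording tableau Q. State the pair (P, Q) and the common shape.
P = [1, 2, 3, 4] / [5, 6, 8] / [7];  Q = [1, 3, 5, 7] / [2, 4, 8] / [6];  common shape = (4, 3, 1)

Row-insert the values π_1, π_2, … into P one at a time, bumping the leftmost entry strictly greater than the inserted value down to the next row. The recording tableau Q records, in position (i, j), the step at which that cell was added to P.
  Insert 5 (step 1): P = [5];  Q = [1]
  Insert 1 (step 2): P = [1] / [5];  Q = [1] / [2]
  Insert 7 (step 3): P = [1, 7] / [5];  Q = [1, 3] / [2]
  Insert 2 (step 4): P = [1, 2] / [5, 7];  Q = [1, 3] / [2, 4]
  Insert 6 (step 5): P = [1, 2, 6] / [5, 7];  Q = [1, 3, 5] / [2, 4]
  Insert 3 (step 6): P = [1, 2, 3] / [5, 6] / [7];  Q = [1, 3, 5] / [2, 4] / [6]
  Insert 8 (step 7): P = [1, 2, 3, 8] / [5, 6] / [7];  Q = [1, 3, 5, 7] / [2, 4] / [6]
  Insert 4 (step 8): P = [1, 2, 3, 4] / [5, 6, 8] / [7];  Q = [1, 3, 5, 7] / [2, 4, 8] / [6]
Final shape: (4, 3, 1).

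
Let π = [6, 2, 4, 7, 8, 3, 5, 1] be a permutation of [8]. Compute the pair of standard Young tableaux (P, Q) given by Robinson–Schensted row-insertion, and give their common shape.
P = [1, 3, 5, 8] / [2, 7] / [4] / [6];  Q = [1, 3, 4, 5] / [2, 7] / [6] / [8];  common shape = (4, 2, 1, 1)

Row-insert the values π_1, π_2, … into P one at a time, bumping the leftmost entry strictly greater than the inserted value down to the next row. The recording tableau Q records, in position (i, j), the step at which that cell was added to P.
  Insert 6 (step 1): P = [6];  Q = [1]
  Insert 2 (step 2): P = [2] / [6];  Q = [1] / [2]
  Insert 4 (step 3): P = [2, 4] / [6];  Q = [1, 3] / [2]
  Insert 7 (step 4): P = [2, 4, 7] / [6];  Q = [1, 3, 4] / [2]
  Insert 8 (step 5): P = [2, 4, 7, 8] / [6];  Q = [1, 3, 4, 5] / [2]
  Insert 3 (step 6): P = [2, 3, 7, 8] / [4] / [6];  Q = [1, 3, 4, 5] / [2] / [6]
  Insert 5 (step 7): P = [2, 3, 5, 8] / [4, 7] / [6];  Q = [1, 3, 4, 5] / [2, 7] / [6]
  Insert 1 (step 8): P = [1, 3, 5, 8] / [2, 7] / [4] / [6];  Q = [1, 3, 4, 5] / [2, 7] / [6] / [8]
Final shape: (4, 2, 1, 1).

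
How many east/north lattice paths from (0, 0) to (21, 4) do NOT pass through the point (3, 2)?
Number of paths = 10750

Total paths from (0, 0) to (21, 4): C(25, 21) = 12650. Paths through (3, 2): (paths (0, 0) → (3, 2)) × (paths (3, 2) → (21, 4)) = C(5, 3) · C(20, 18) = 10 · 190 = 1900. Avoidance count = 12650 − 1900 = 10750.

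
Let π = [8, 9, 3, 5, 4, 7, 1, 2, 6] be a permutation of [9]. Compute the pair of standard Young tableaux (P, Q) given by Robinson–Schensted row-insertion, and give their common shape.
P = [1, 2, 6] / [3, 4, 7] / [5, 9] / [8];  Q = [1, 2, 6] / [3, 4, 9] / [5, 8] / [7];  common shape = (3, 3, 2, 1)

Row-insert the values π_1, π_2, … into P one at a time, bumping the leftmost entry strictly greater than the inserted value down to the next row. The recording tableau Q records, in position (i, j), the step at which that cell was added to P.
  Insert 8 (step 1): P = [8];  Q = [1]
  Insert 9 (step 2): P = [8, 9];  Q = [1, 2]
  Insert 3 (step 3): P = [3, 9] / [8];  Q = [1, 2] / [3]
  Insert 5 (step 4): P = [3, 5] / [8, 9];  Q = [1, 2] / [3, 4]
  Insert 4 (step 5): P = [3, 4] / [5, 9] / [8];  Q = [1, 2] / [3, 4] / [5]
  Insert 7 (step 6): P = [3, 4, 7] / [5, 9] / [8];  Q = [1, 2, 6] / [3, 4] / [5]
  Insert 1 (step 7): P = [1, 4, 7] / [3, 9] / [5] / [8];  Q = [1, 2, 6] / [3, 4] / [5] / [7]
  Insert 2 (step 8): P = [1, 2, 7] / [3, 4] / [5, 9] / [8];  Q = [1, 2, 6] / [3, 4] / [5, 8] / [7]
  Insert 6 (step 9): P = [1, 2, 6] / [3, 4, 7] / [5, 9] / [8];  Q = [1, 2, 6] / [3, 4, 9] / [5, 8] / [7]
Final shape: (3, 3, 2, 1).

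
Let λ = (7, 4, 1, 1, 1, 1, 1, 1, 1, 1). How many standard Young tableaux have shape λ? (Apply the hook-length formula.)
# SYT of shape (7, 4, 1, 1, 1, 1, 1, 1, 1, 1) = 2078505

Hook-length formula: f^λ = n! / Π hook(c), product over all cells c of the Young diagram. For λ = (7, 4, 1, 1, 1, 1, 1, 1, 1, 1), n = 19 boxes. Hook lengths by row (left-to-right, top-to-bottom): [16, 7, 6, 5, 3, 2, 1]; [12, 3, 2, 1]; [8]; [7]; [6]; [5]; [4]; [3]; [2]; [1]. Product of hooks = 58525286400. So f^λ = 19! / 58525286400 = 121645100408832000 / 58525286400 = 2078505.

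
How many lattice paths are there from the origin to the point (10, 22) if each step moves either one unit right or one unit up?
Number of paths = 64512240

A monotone lattice path from (0, 0) to (10, 22) consists of 10 east steps and 22 north steps in some order, so it is determined by which 10 of the 32 steps are east. The count is C(32, 10) = 64512240.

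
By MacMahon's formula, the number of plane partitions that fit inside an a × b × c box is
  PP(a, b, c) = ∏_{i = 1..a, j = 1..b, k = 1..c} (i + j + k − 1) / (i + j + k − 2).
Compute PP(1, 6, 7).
PP(1, 6, 7) = 1716

Evaluate the triple product over i = 1..1, j = 1..6, k = 1..7. The factors are (2/1) · (3/2) · (4/3) · (5/4) · (6/5) · (7/6) · (8/7) · (3/2) · … (42 factors total). The numerators and denominators telescope so the product is an integer; carrying out the multiplication exactly gives PP(1, 6, 7) = 1716.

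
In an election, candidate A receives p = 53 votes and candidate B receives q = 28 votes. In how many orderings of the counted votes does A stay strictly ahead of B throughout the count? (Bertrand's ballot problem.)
Strict-lead orderings = 1372785385417768454000

Total orderings of the 81 votes with 53 for A: C(81, 53) = 4447824648753569790960. By the Bertrand ballot formula (Cycle Lemma / reflection principle), the number of orderings in which A is strictly ahead of B throughout is (p − q)/(p + q) · C(p + q, p) = (53 − 28)/(53 + 28) · 4447824648753569790960 = 1372785385417768454000.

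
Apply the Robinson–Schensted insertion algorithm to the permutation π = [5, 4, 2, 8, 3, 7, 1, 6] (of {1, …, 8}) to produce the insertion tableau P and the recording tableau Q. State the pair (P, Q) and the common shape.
P = [1, 3, 6] / [2, 7] / [4, 8] / [5];  Q = [1, 4, 6] / [2, 5] / [3, 8] / [7];  common shape = (3, 2, 2, 1)

Row-insert the values π_1, π_2, … into P one at a time, bumping the leftmost entry strictly greater than the inserted value down to the next row. The recording tableau Q records, in position (i, j), the step at which that cell was added to P.
  Insert 5 (step 1): P = [5];  Q = [1]
  Insert 4 (step 2): P = [4] / [5];  Q = [1] / [2]
  Insert 2 (step 3): P = [2] / [4] / [5];  Q = [1] / [2] / [3]
  Insert 8 (step 4): P = [2, 8] / [4] / [5];  Q = [1, 4] / [2] / [3]
  Insert 3 (step 5): P = [2, 3] / [4, 8] / [5];  Q = [1, 4] / [2, 5] / [3]
  Insert 7 (step 6): P = [2, 3, 7] / [4, 8] / [5];  Q = [1, 4, 6] / [2, 5] / [3]
  Insert 1 (step 7): P = [1, 3, 7] / [2, 8] / [4] / [5];  Q = [1, 4, 6] / [2, 5] / [3] / [7]
  Insert 6 (step 8): P = [1, 3, 6] / [2, 7] / [4, 8] / [5];  Q = [1, 4, 6] / [2, 5] / [3, 8] / [7]
Final shape: (3, 2, 2, 1).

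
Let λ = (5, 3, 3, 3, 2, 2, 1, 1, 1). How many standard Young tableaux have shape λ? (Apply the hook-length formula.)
# SYT of shape (5, 3, 3, 3, 2, 2, 1, 1, 1) = 194988640

Hook-length formula: f^λ = n! / Π hook(c), product over all cells c of the Young diagram. For λ = (5, 3, 3, 3, 2, 2, 1, 1, 1), n = 21 boxes. Hook lengths by row (left-to-right, top-to-bottom): [13, 9, 6, 2, 1]; [10, 6, 3]; [9, 5, 2]; [8, 4, 1]; [6, 2]; [5, 1]; [3]; [2]; [1]. Product of hooks = 262020096000. So f^λ = 21! / 262020096000 = 51090942171709440000 / 262020096000 = 194988640.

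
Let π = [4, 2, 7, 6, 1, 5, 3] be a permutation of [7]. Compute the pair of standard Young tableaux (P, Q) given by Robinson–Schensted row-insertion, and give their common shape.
P = [1, 3] / [2, 5] / [4, 6] / [7];  Q = [1, 3] / [2, 4] / [5, 6] / [7];  common shape = (2, 2, 2, 1)

Row-insert the values π_1, π_2, … into P one at a time, bumping the leftmost entry strictly greater than the inserted value down to the next row. The recording tableau Q records, in position (i, j), the step at which that cell was added to P.
  Insert 4 (step 1): P = [4];  Q = [1]
  Insert 2 (step 2): P = [2] / [4];  Q = [1] / [2]
  Insert 7 (step 3): P = [2, 7] / [4];  Q = [1, 3] / [2]
  Insert 6 (step 4): P = [2, 6] / [4, 7];  Q = [1, 3] / [2, 4]
  Insert 1 (step 5): P = [1, 6] / [2, 7] / [4];  Q = [1, 3] / [2, 4] / [5]
  Insert 5 (step 6): P = [1, 5] / [2, 6] / [4, 7];  Q = [1, 3] / [2, 4] / [5, 6]
  Insert 3 (step 7): P = [1, 3] / [2, 5] / [4, 6] / [7];  Q = [1, 3] / [2, 4] / [5, 6] / [7]
Final shape: (2, 2, 2, 1).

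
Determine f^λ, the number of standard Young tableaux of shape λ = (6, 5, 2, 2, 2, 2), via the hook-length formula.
# SYT of shape (6, 5, 2, 2, 2, 2) = 14814072

Hook-length formula: f^λ = n! / Π hook(c), product over all cells c of the Young diagram. For λ = (6, 5, 2, 2, 2, 2), n = 19 boxes. Hook lengths by row (left-to-right, top-to-bottom): [11, 10, 5, 4, 3, 1]; [9, 8, 3, 2, 1]; [5, 4]; [4, 3]; [3, 2]; [2, 1]. Product of hooks = 8211456000. So f^λ = 19! / 8211456000 = 121645100408832000 / 8211456000 = 14814072.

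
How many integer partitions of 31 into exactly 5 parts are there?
p(31, 5 parts) = 427

Partitions of n into exactly k parts are in bijection with partitions of n − k into at most k parts (subtract 1 from each part). So p(31, exactly 5) = p(26, parts ≤ 5). Computing via the recurrence p(m, j) = p(m, j−1) + p(m−j, j) gives 427.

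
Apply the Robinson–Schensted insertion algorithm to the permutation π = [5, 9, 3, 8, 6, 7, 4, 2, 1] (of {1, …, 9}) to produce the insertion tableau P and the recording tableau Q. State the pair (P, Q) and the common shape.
P = [1, 4, 7] / [2, 6] / [3] / [5] / [8] / [9];  Q = [1, 2, 6] / [3, 4] / [5] / [7] / [8] / [9];  common shape = (3, 2, 1, 1, 1, 1)

Row-insert the values π_1, π_2, … into P one at a time, bumping the leftmost entry strictly greater than the inserted value down to the next row. The recording tableau Q records, in position (i, j), the step at which that cell was added to P.
  Insert 5 (step 1): P = [5];  Q = [1]
  Insert 9 (step 2): P = [5, 9];  Q = [1, 2]
  Insert 3 (step 3): P = [3, 9] / [5];  Q = [1, 2] / [3]
  Insert 8 (step 4): P = [3, 8] / [5, 9];  Q = [1, 2] / [3, 4]
  Insert 6 (step 5): P = [3, 6] / [5, 8] / [9];  Q = [1, 2] / [3, 4] / [5]
  Insert 7 (step 6): P = [3, 6, 7] / [5, 8] / [9];  Q = [1, 2, 6] / [3, 4] / [5]
  Insert 4 (step 7): P = [3, 4, 7] / [5, 6] / [8] / [9];  Q = [1, 2, 6] / [3, 4] / [5] / [7]
  Insert 2 (step 8): P = [2, 4, 7] / [3, 6] / [5] / [8] / [9];  Q = [1, 2, 6] / [3, 4] / [5] / [7] / [8]
  Insert 1 (step 9): P = [1, 4, 7] / [2, 6] / [3] / [5] / [8] / [9];  Q = [1, 2, 6] / [3, 4] / [5] / [7] / [8] / [9]
Final shape: (3, 2, 1, 1, 1, 1).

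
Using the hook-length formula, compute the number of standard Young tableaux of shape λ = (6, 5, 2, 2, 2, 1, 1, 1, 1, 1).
# SYT of shape (6, 5, 2, 2, 2, 1, 1, 1, 1, 1) = 700367360

Hook-length formula: f^λ = n! / Π hook(c), product over all cells c of the Young diagram. For λ = (6, 5, 2, 2, 2, 1, 1, 1, 1, 1), n = 22 boxes. Hook lengths by row (left-to-right, top-to-bottom): [15, 9, 5, 4, 3, 1]; [13, 7, 3, 2, 1]; [9, 3]; [8, 2]; [7, 1]; [5]; [4]; [3]; [2]; [1]. Product of hooks = 1604873088000. So f^λ = 22! / 1604873088000 = 1124000727777607680000 / 1604873088000 = 700367360.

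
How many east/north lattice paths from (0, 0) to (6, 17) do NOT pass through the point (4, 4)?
Number of paths = 93597

Total paths from (0, 0) to (6, 17): C(23, 6) = 100947. Paths through (4, 4): (paths (0, 0) → (4, 4)) × (paths (4, 4) → (6, 17)) = C(8, 4) · C(15, 2) = 70 · 105 = 7350. Avoidance count = 100947 − 7350 = 93597.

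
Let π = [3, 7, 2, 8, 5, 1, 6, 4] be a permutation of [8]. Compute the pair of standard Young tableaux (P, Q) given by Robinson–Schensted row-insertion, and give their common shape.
P = [1, 4, 6] / [2, 5, 8] / [3, 7];  Q = [1, 2, 4] / [3, 5, 7] / [6, 8];  common shape = (3, 3, 2)

Row-insert the values π_1, π_2, … into P one at a time, bumping the leftmost entry strictly greater than the inserted value down to the next row. The recording tableau Q records, in position (i, j), the step at which that cell was added to P.
  Insert 3 (step 1): P = [3];  Q = [1]
  Insert 7 (step 2): P = [3, 7];  Q = [1, 2]
  Insert 2 (step 3): P = [2, 7] / [3];  Q = [1, 2] / [3]
  Insert 8 (step 4): P = [2, 7, 8] / [3];  Q = [1, 2, 4] / [3]
  Insert 5 (step 5): P = [2, 5, 8] / [3, 7];  Q = [1, 2, 4] / [3, 5]
  Insert 1 (step 6): P = [1, 5, 8] / [2, 7] / [3];  Q = [1, 2, 4] / [3, 5] / [6]
  Insert 6 (step 7): P = [1, 5, 6] / [2, 7, 8] / [3];  Q = [1, 2, 4] / [3, 5, 7] / [6]
  Insert 4 (step 8): P = [1, 4, 6] / [2, 5, 8] / [3, 7];  Q = [1, 2, 4] / [3, 5, 7] / [6, 8]
Final shape: (3, 3, 2).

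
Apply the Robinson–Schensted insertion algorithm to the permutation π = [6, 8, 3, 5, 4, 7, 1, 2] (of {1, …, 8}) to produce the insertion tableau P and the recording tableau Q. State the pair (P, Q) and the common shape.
P = [1, 2, 7] / [3, 4] / [5, 8] / [6];  Q = [1, 2, 6] / [3, 4] / [5, 8] / [7];  common shape = (3, 2, 2, 1)

Row-insert the values π_1, π_2, … into P one at a time, bumping the leftmost entry strictly greater than the inserted value down to the next row. The recording tableau Q records, in position (i, j), the step at which that cell was added to P.
  Insert 6 (step 1): P = [6];  Q = [1]
  Insert 8 (step 2): P = [6, 8];  Q = [1, 2]
  Insert 3 (step 3): P = [3, 8] / [6];  Q = [1, 2] / [3]
  Insert 5 (step 4): P = [3, 5] / [6, 8];  Q = [1, 2] / [3, 4]
  Insert 4 (step 5): P = [3, 4] / [5, 8] / [6];  Q = [1, 2] / [3, 4] / [5]
  Insert 7 (step 6): P = [3, 4, 7] / [5, 8] / [6];  Q = [1, 2, 6] / [3, 4] / [5]
  Insert 1 (step 7): P = [1, 4, 7] / [3, 8] / [5] / [6];  Q = [1, 2, 6] / [3, 4] / [5] / [7]
  Insert 2 (step 8): P = [1, 2, 7] / [3, 4] / [5, 8] / [6];  Q = [1, 2, 6] / [3, 4] / [5, 8] / [7]
Final shape: (3, 2, 2, 1).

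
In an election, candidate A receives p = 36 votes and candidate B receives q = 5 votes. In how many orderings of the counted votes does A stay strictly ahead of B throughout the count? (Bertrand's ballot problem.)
Strict-lead orderings = 566618

Total orderings of the 41 votes with 36 for A: C(41, 36) = 749398. By the Bertrand ballot formula (Cycle Lemma / reflection principle), the number of orderings in which A is strictly ahead of B throughout is (p − q)/(p + q) · C(p + q, p) = (36 − 5)/(36 + 5) · 749398 = 566618.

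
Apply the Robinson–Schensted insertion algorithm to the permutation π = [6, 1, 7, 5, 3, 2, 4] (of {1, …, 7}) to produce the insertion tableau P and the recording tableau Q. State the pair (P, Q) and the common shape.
P = [1, 2, 4] / [3, 7] / [5] / [6];  Q = [1, 3, 7] / [2, 4] / [5] / [6];  common shape = (3, 2, 1, 1)

Row-insert the values π_1, π_2, … into P one at a time, bumping the leftmost entry strictly greater than the inserted value down to the next row. The recording tableau Q records, in position (i, j), the step at which that cell was added to P.
  Insert 6 (step 1): P = [6];  Q = [1]
  Insert 1 (step 2): P = [1] / [6];  Q = [1] / [2]
  Insert 7 (step 3): P = [1, 7] / [6];  Q = [1, 3] / [2]
  Insert 5 (step 4): P = [1, 5] / [6, 7];  Q = [1, 3] / [2, 4]
  Insert 3 (step 5): P = [1, 3] / [5, 7] / [6];  Q = [1, 3] / [2, 4] / [5]
  Insert 2 (step 6): P = [1, 2] / [3, 7] / [5] / [6];  Q = [1, 3] / [2, 4] / [5] / [6]
  Insert 4 (step 7): P = [1, 2, 4] / [3, 7] / [5] / [6];  Q = [1, 3, 7] / [2, 4] / [5] / [6]
Final shape: (3, 2, 1, 1).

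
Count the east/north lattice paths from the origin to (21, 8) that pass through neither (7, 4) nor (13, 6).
Number of paths = 2477205

Inclusion–exclusion. Total paths: C(29, 21) = 4292145. Through P₁: C(11, 7)·C(18, 14) = 1009800. Through P₂: C(19, 13)·C(10, 8) = 1220940. Since P₁ is strictly southwest of P₂, a monotone path through both must visit P₁ then P₂; paths through both = C(11, 7)·C(8, 6)·C(10, 8) = 415800. Avoid both = 4292145 − 1009800 − 1220940 + 415800 = 2477205.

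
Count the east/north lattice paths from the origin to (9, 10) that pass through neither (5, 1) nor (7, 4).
Number of paths = 80528

Inclusion–exclusion. Total paths: C(19, 9) = 92378. Through P₁: C(6, 5)·C(13, 4) = 4290. Through P₂: C(11, 7)·C(8, 2) = 9240. Since P₁ is strictly southwest of P₂, a monotone path through both must visit P₁ then P₂; paths through both = C(6, 5)·C(5, 2)·C(8, 2) = 1680. Avoid both = 92378 − 4290 − 9240 + 1680 = 80528.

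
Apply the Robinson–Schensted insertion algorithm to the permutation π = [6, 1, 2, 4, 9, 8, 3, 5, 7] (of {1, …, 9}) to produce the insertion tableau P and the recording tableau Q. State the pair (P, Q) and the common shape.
P = [1, 2, 3, 5, 7] / [4, 8] / [6, 9];  Q = [1, 3, 4, 5, 9] / [2, 6] / [7, 8];  common shape = (5, 2, 2)

Row-insert the values π_1, π_2, … into P one at a time, bumping the leftmost entry strictly greater than the inserted value down to the next row. The recording tableau Q records, in position (i, j), the step at which that cell was added to P.
  Insert 6 (step 1): P = [6];  Q = [1]
  Insert 1 (step 2): P = [1] / [6];  Q = [1] / [2]
  Insert 2 (step 3): P = [1, 2] / [6];  Q = [1, 3] / [2]
  Insert 4 (step 4): P = [1, 2, 4] / [6];  Q = [1, 3, 4] / [2]
  Insert 9 (step 5): P = [1, 2, 4, 9] / [6];  Q = [1, 3, 4, 5] / [2]
  Insert 8 (step 6): P = [1, 2, 4, 8] / [6, 9];  Q = [1, 3, 4, 5] / [2, 6]
  Insert 3 (step 7): P = [1, 2, 3, 8] / [4, 9] / [6];  Q = [1, 3, 4, 5] / [2, 6] / [7]
  Insert 5 (step 8): P = [1, 2, 3, 5] / [4, 8] / [6, 9];  Q = [1, 3, 4, 5] / [2, 6] / [7, 8]
  Insert 7 (step 9): P = [1, 2, 3, 5, 7] / [4, 8] / [6, 9];  Q = [1, 3, 4, 5, 9] / [2, 6] / [7, 8]
Final shape: (5, 2, 2).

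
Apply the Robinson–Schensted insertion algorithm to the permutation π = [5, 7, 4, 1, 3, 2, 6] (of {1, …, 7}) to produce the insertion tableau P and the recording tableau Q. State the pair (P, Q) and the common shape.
P = [1, 2, 6] / [3, 7] / [4] / [5];  Q = [1, 2, 7] / [3, 5] / [4] / [6];  common shape = (3, 2, 1, 1)

Row-insert the values π_1, π_2, … into P one at a time, bumping the leftmost entry strictly greater than the inserted value down to the next row. The recording tableau Q records, in position (i, j), the step at which that cell was added to P.
  Insert 5 (step 1): P = [5];  Q = [1]
  Insert 7 (step 2): P = [5, 7];  Q = [1, 2]
  Insert 4 (step 3): P = [4, 7] / [5];  Q = [1, 2] / [3]
  Insert 1 (step 4): P = [1, 7] / [4] / [5];  Q = [1, 2] / [3] / [4]
  Insert 3 (step 5): P = [1, 3] / [4, 7] / [5];  Q = [1, 2] / [3, 5] / [4]
  Insert 2 (step 6): P = [1, 2] / [3, 7] / [4] / [5];  Q = [1, 2] / [3, 5] / [4] / [6]
  Insert 6 (step 7): P = [1, 2, 6] / [3, 7] / [4] / [5];  Q = [1, 2, 7] / [3, 5] / [4] / [6]
Final shape: (3, 2, 1, 1).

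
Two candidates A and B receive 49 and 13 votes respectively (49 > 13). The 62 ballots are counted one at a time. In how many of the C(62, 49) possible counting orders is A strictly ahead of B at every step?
Strict-lead orderings = 4824163302300

Total orderings of the 62 votes with 49 for A: C(62, 49) = 8308281242850. By the Bertrand ballot formula (Cycle Lemma / reflection principle), the number of orderings in which A is strictly ahead of B throughout is (p − q)/(p + q) · C(p + q, p) = (49 − 13)/(49 + 13) · 8308281242850 = 4824163302300.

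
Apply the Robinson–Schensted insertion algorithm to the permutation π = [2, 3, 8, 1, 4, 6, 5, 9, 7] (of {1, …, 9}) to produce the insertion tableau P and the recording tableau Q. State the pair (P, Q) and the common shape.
P = [1, 3, 4, 5, 7] / [2, 6, 9] / [8];  Q = [1, 2, 3, 6, 8] / [4, 5, 9] / [7];  common shape = (5, 3, 1)

Row-insert the values π_1, π_2, … into P one at a time, bumping the leftmost entry strictly greater than the inserted value down to the next row. The recording tableau Q records, in position (i, j), the step at which that cell was added to P.
  Insert 2 (step 1): P = [2];  Q = [1]
  Insert 3 (step 2): P = [2, 3];  Q = [1, 2]
  Insert 8 (step 3): P = [2, 3, 8];  Q = [1, 2, 3]
  Insert 1 (step 4): P = [1, 3, 8] / [2];  Q = [1, 2, 3] / [4]
  Insert 4 (step 5): P = [1, 3, 4] / [2, 8];  Q = [1, 2, 3] / [4, 5]
  Insert 6 (step 6): P = [1, 3, 4, 6] / [2, 8];  Q = [1, 2, 3, 6] / [4, 5]
  Insert 5 (step 7): P = [1, 3, 4, 5] / [2, 6] / [8];  Q = [1, 2, 3, 6] / [4, 5] / [7]
  Insert 9 (step 8): P = [1, 3, 4, 5, 9] / [2, 6] / [8];  Q = [1, 2, 3, 6, 8] / [4, 5] / [7]
  Insert 7 (step 9): P = [1, 3, 4, 5, 7] / [2, 6, 9] / [8];  Q = [1, 2, 3, 6, 8] / [4, 5, 9] / [7]
Final shape: (5, 3, 1).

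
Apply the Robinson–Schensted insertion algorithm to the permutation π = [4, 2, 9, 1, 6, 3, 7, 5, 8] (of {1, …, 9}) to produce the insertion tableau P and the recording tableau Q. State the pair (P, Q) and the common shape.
P = [1, 3, 5, 8] / [2, 6, 7] / [4, 9];  Q = [1, 3, 7, 9] / [2, 5, 8] / [4, 6];  common shape = (4, 3, 2)

Row-insert the values π_1, π_2, … into P one at a time, bumping the leftmost entry strictly greater than the inserted value down to the next row. The recording tableau Q records, in position (i, j), the step at which that cell was added to P.
  Insert 4 (step 1): P = [4];  Q = [1]
  Insert 2 (step 2): P = [2] / [4];  Q = [1] / [2]
  Insert 9 (step 3): P = [2, 9] / [4];  Q = [1, 3] / [2]
  Insert 1 (step 4): P = [1, 9] / [2] / [4];  Q = [1, 3] / [2] / [4]
  Insert 6 (step 5): P = [1, 6] / [2, 9] / [4];  Q = [1, 3] / [2, 5] / [4]
  Insert 3 (step 6): P = [1, 3] / [2, 6] / [4, 9];  Q = [1, 3] / [2, 5] / [4, 6]
  Insert 7 (step 7): P = [1, 3, 7] / [2, 6] / [4, 9];  Q = [1, 3, 7] / [2, 5] / [4, 6]
  Insert 5 (step 8): P = [1, 3, 5] / [2, 6, 7] / [4, 9];  Q = [1, 3, 7] / [2, 5, 8] / [4, 6]
  Insert 8 (step 9): P = [1, 3, 5, 8] / [2, 6, 7] / [4, 9];  Q = [1, 3, 7, 9] / [2, 5, 8] / [4, 6]
Final shape: (4, 3, 2).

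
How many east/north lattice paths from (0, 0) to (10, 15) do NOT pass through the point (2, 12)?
Number of paths = 3253745

Total paths from (0, 0) to (10, 15): C(25, 10) = 3268760. Paths through (2, 12): (paths (0, 0) → (2, 12)) × (paths (2, 12) → (10, 15)) = C(14, 2) · C(11, 8) = 91 · 165 = 15015. Avoidance count = 3268760 − 15015 = 3253745.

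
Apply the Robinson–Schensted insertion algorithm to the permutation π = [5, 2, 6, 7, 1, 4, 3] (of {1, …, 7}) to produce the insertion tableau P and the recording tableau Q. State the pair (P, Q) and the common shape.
P = [1, 3, 7] / [2, 4] / [5, 6];  Q = [1, 3, 4] / [2, 6] / [5, 7];  common shape = (3, 2, 2)

Row-insert the values π_1, π_2, … into P one at a time, bumping the leftmost entry strictly greater than the inserted value down to the next row. The recording tableau Q records, in position (i, j), the step at which that cell was added to P.
  Insert 5 (step 1): P = [5];  Q = [1]
  Insert 2 (step 2): P = [2] / [5];  Q = [1] / [2]
  Insert 6 (step 3): P = [2, 6] / [5];  Q = [1, 3] / [2]
  Insert 7 (step 4): P = [2, 6, 7] / [5];  Q = [1, 3, 4] / [2]
  Insert 1 (step 5): P = [1, 6, 7] / [2] / [5];  Q = [1, 3, 4] / [2] / [5]
  Insert 4 (step 6): P = [1, 4, 7] / [2, 6] / [5];  Q = [1, 3, 4] / [2, 6] / [5]
  Insert 3 (step 7): P = [1, 3, 7] / [2, 4] / [5, 6];  Q = [1, 3, 4] / [2, 6] / [5, 7]
Final shape: (3, 2, 2).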